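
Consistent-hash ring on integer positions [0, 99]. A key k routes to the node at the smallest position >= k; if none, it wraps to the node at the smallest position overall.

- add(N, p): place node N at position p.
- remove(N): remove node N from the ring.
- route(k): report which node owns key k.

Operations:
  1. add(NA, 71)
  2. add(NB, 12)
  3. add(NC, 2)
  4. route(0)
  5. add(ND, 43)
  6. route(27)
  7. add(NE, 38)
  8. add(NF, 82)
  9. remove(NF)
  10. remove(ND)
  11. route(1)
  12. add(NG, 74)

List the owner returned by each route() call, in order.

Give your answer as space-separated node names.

Op 1: add NA@71 -> ring=[71:NA]
Op 2: add NB@12 -> ring=[12:NB,71:NA]
Op 3: add NC@2 -> ring=[2:NC,12:NB,71:NA]
Op 4: route key 0: smallest pos >= 0 is 2 -> NC
Op 5: add ND@43 -> ring=[2:NC,12:NB,43:ND,71:NA]
Op 6: route key 27: smallest pos >= 27 is 43 -> ND
Op 7: add NE@38 -> ring=[2:NC,12:NB,38:NE,43:ND,71:NA]
Op 8: add NF@82 -> ring=[2:NC,12:NB,38:NE,43:ND,71:NA,82:NF]
Op 9: remove NF -> ring=[2:NC,12:NB,38:NE,43:ND,71:NA]
Op 10: remove ND -> ring=[2:NC,12:NB,38:NE,71:NA]
Op 11: route key 1: smallest pos >= 1 is 2 -> NC
Op 12: add NG@74 -> ring=[2:NC,12:NB,38:NE,71:NA,74:NG]

Answer: NC ND NC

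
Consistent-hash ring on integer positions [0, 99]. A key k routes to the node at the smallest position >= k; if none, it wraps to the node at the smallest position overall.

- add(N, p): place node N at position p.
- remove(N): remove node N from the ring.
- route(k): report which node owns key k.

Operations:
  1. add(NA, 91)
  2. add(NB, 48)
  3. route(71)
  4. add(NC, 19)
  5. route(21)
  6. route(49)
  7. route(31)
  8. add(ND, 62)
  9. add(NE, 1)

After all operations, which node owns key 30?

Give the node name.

Answer: NB

Derivation:
Op 1: add NA@91 -> ring=[91:NA]
Op 2: add NB@48 -> ring=[48:NB,91:NA]
Op 3: route key 71: smallest pos >= 71 is 91 -> NA
Op 4: add NC@19 -> ring=[19:NC,48:NB,91:NA]
Op 5: route key 21: smallest pos >= 21 is 48 -> NB
Op 6: route key 49: smallest pos >= 49 is 91 -> NA
Op 7: route key 31: smallest pos >= 31 is 48 -> NB
Op 8: add ND@62 -> ring=[19:NC,48:NB,62:ND,91:NA]
Op 9: add NE@1 -> ring=[1:NE,19:NC,48:NB,62:ND,91:NA]
Final route key 30: smallest pos >= 30 is 48 -> NB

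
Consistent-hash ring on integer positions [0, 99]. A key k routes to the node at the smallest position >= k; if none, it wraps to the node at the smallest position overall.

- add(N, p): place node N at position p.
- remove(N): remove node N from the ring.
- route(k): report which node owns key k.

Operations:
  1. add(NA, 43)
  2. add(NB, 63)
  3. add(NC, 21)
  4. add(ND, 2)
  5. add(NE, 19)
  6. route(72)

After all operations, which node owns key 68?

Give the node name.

Op 1: add NA@43 -> ring=[43:NA]
Op 2: add NB@63 -> ring=[43:NA,63:NB]
Op 3: add NC@21 -> ring=[21:NC,43:NA,63:NB]
Op 4: add ND@2 -> ring=[2:ND,21:NC,43:NA,63:NB]
Op 5: add NE@19 -> ring=[2:ND,19:NE,21:NC,43:NA,63:NB]
Op 6: route key 72: none >= 72, wrap to smallest pos 2 -> ND
Final route key 68: none >= 68, wrap to smallest pos 2 -> ND

Answer: ND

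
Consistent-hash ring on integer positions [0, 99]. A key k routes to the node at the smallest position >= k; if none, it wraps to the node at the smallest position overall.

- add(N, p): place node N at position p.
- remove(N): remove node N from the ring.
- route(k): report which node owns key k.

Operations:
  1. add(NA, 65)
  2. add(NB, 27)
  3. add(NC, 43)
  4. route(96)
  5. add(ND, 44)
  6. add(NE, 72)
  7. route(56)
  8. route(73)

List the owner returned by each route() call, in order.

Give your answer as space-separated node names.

Op 1: add NA@65 -> ring=[65:NA]
Op 2: add NB@27 -> ring=[27:NB,65:NA]
Op 3: add NC@43 -> ring=[27:NB,43:NC,65:NA]
Op 4: route key 96: none >= 96, wrap to smallest pos 27 -> NB
Op 5: add ND@44 -> ring=[27:NB,43:NC,44:ND,65:NA]
Op 6: add NE@72 -> ring=[27:NB,43:NC,44:ND,65:NA,72:NE]
Op 7: route key 56: smallest pos >= 56 is 65 -> NA
Op 8: route key 73: none >= 73, wrap to smallest pos 27 -> NB

Answer: NB NA NB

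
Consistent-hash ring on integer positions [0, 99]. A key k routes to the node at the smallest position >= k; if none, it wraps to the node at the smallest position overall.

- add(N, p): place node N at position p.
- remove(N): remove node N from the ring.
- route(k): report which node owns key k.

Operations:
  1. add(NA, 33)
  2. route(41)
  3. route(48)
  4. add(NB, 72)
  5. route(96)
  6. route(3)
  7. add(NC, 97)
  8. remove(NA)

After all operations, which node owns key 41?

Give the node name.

Op 1: add NA@33 -> ring=[33:NA]
Op 2: route key 41: none >= 41, wrap to smallest pos 33 -> NA
Op 3: route key 48: none >= 48, wrap to smallest pos 33 -> NA
Op 4: add NB@72 -> ring=[33:NA,72:NB]
Op 5: route key 96: none >= 96, wrap to smallest pos 33 -> NA
Op 6: route key 3: smallest pos >= 3 is 33 -> NA
Op 7: add NC@97 -> ring=[33:NA,72:NB,97:NC]
Op 8: remove NA -> ring=[72:NB,97:NC]
Final route key 41: smallest pos >= 41 is 72 -> NB

Answer: NB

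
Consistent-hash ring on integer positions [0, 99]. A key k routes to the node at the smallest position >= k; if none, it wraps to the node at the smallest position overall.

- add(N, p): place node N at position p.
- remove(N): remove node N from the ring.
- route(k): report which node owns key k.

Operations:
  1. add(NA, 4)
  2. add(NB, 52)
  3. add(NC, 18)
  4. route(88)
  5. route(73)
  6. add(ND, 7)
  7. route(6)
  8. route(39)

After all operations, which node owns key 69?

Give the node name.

Answer: NA

Derivation:
Op 1: add NA@4 -> ring=[4:NA]
Op 2: add NB@52 -> ring=[4:NA,52:NB]
Op 3: add NC@18 -> ring=[4:NA,18:NC,52:NB]
Op 4: route key 88: none >= 88, wrap to smallest pos 4 -> NA
Op 5: route key 73: none >= 73, wrap to smallest pos 4 -> NA
Op 6: add ND@7 -> ring=[4:NA,7:ND,18:NC,52:NB]
Op 7: route key 6: smallest pos >= 6 is 7 -> ND
Op 8: route key 39: smallest pos >= 39 is 52 -> NB
Final route key 69: none >= 69, wrap to smallest pos 4 -> NA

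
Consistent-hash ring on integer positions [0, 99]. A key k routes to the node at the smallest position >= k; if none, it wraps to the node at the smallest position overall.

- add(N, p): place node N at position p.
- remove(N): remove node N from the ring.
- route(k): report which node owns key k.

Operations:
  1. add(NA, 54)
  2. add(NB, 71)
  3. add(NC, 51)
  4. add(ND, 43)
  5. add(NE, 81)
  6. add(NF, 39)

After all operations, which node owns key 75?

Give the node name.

Answer: NE

Derivation:
Op 1: add NA@54 -> ring=[54:NA]
Op 2: add NB@71 -> ring=[54:NA,71:NB]
Op 3: add NC@51 -> ring=[51:NC,54:NA,71:NB]
Op 4: add ND@43 -> ring=[43:ND,51:NC,54:NA,71:NB]
Op 5: add NE@81 -> ring=[43:ND,51:NC,54:NA,71:NB,81:NE]
Op 6: add NF@39 -> ring=[39:NF,43:ND,51:NC,54:NA,71:NB,81:NE]
Final route key 75: smallest pos >= 75 is 81 -> NE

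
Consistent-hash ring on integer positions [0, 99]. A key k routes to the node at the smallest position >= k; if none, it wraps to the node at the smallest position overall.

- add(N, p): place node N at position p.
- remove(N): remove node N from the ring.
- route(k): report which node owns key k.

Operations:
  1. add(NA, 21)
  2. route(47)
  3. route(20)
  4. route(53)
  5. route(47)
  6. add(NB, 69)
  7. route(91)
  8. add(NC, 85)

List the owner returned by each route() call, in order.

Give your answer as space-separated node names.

Op 1: add NA@21 -> ring=[21:NA]
Op 2: route key 47: none >= 47, wrap to smallest pos 21 -> NA
Op 3: route key 20: smallest pos >= 20 is 21 -> NA
Op 4: route key 53: none >= 53, wrap to smallest pos 21 -> NA
Op 5: route key 47: none >= 47, wrap to smallest pos 21 -> NA
Op 6: add NB@69 -> ring=[21:NA,69:NB]
Op 7: route key 91: none >= 91, wrap to smallest pos 21 -> NA
Op 8: add NC@85 -> ring=[21:NA,69:NB,85:NC]

Answer: NA NA NA NA NA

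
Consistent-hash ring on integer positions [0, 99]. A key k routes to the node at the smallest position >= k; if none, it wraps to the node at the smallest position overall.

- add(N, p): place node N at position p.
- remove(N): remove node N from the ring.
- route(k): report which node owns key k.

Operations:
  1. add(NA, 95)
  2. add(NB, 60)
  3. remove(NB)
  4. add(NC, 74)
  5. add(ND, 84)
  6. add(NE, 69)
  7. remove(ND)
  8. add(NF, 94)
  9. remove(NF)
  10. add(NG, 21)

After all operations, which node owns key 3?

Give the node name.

Answer: NG

Derivation:
Op 1: add NA@95 -> ring=[95:NA]
Op 2: add NB@60 -> ring=[60:NB,95:NA]
Op 3: remove NB -> ring=[95:NA]
Op 4: add NC@74 -> ring=[74:NC,95:NA]
Op 5: add ND@84 -> ring=[74:NC,84:ND,95:NA]
Op 6: add NE@69 -> ring=[69:NE,74:NC,84:ND,95:NA]
Op 7: remove ND -> ring=[69:NE,74:NC,95:NA]
Op 8: add NF@94 -> ring=[69:NE,74:NC,94:NF,95:NA]
Op 9: remove NF -> ring=[69:NE,74:NC,95:NA]
Op 10: add NG@21 -> ring=[21:NG,69:NE,74:NC,95:NA]
Final route key 3: smallest pos >= 3 is 21 -> NG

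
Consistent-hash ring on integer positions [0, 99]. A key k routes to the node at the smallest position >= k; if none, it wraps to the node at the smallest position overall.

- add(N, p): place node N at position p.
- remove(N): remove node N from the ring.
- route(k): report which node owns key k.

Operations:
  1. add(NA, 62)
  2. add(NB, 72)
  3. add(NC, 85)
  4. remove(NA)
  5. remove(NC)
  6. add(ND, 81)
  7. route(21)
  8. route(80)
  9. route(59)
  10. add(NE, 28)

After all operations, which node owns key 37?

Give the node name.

Op 1: add NA@62 -> ring=[62:NA]
Op 2: add NB@72 -> ring=[62:NA,72:NB]
Op 3: add NC@85 -> ring=[62:NA,72:NB,85:NC]
Op 4: remove NA -> ring=[72:NB,85:NC]
Op 5: remove NC -> ring=[72:NB]
Op 6: add ND@81 -> ring=[72:NB,81:ND]
Op 7: route key 21: smallest pos >= 21 is 72 -> NB
Op 8: route key 80: smallest pos >= 80 is 81 -> ND
Op 9: route key 59: smallest pos >= 59 is 72 -> NB
Op 10: add NE@28 -> ring=[28:NE,72:NB,81:ND]
Final route key 37: smallest pos >= 37 is 72 -> NB

Answer: NB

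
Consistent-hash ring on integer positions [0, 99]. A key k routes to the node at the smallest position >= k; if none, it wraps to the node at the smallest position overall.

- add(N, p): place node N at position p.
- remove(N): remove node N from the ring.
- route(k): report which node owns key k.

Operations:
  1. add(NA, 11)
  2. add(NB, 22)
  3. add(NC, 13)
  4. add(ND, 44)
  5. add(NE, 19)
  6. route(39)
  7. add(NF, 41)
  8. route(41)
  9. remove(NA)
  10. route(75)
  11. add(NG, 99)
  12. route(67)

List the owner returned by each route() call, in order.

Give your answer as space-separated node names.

Op 1: add NA@11 -> ring=[11:NA]
Op 2: add NB@22 -> ring=[11:NA,22:NB]
Op 3: add NC@13 -> ring=[11:NA,13:NC,22:NB]
Op 4: add ND@44 -> ring=[11:NA,13:NC,22:NB,44:ND]
Op 5: add NE@19 -> ring=[11:NA,13:NC,19:NE,22:NB,44:ND]
Op 6: route key 39: smallest pos >= 39 is 44 -> ND
Op 7: add NF@41 -> ring=[11:NA,13:NC,19:NE,22:NB,41:NF,44:ND]
Op 8: route key 41: smallest pos >= 41 is 41 -> NF
Op 9: remove NA -> ring=[13:NC,19:NE,22:NB,41:NF,44:ND]
Op 10: route key 75: none >= 75, wrap to smallest pos 13 -> NC
Op 11: add NG@99 -> ring=[13:NC,19:NE,22:NB,41:NF,44:ND,99:NG]
Op 12: route key 67: smallest pos >= 67 is 99 -> NG

Answer: ND NF NC NG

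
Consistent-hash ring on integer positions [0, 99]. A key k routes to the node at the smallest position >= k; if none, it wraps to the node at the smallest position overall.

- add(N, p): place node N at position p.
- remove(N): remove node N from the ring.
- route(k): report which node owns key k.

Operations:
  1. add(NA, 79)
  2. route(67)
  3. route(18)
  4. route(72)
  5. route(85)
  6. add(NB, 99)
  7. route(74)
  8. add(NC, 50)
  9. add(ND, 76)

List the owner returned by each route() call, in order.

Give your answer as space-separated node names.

Answer: NA NA NA NA NA

Derivation:
Op 1: add NA@79 -> ring=[79:NA]
Op 2: route key 67: smallest pos >= 67 is 79 -> NA
Op 3: route key 18: smallest pos >= 18 is 79 -> NA
Op 4: route key 72: smallest pos >= 72 is 79 -> NA
Op 5: route key 85: none >= 85, wrap to smallest pos 79 -> NA
Op 6: add NB@99 -> ring=[79:NA,99:NB]
Op 7: route key 74: smallest pos >= 74 is 79 -> NA
Op 8: add NC@50 -> ring=[50:NC,79:NA,99:NB]
Op 9: add ND@76 -> ring=[50:NC,76:ND,79:NA,99:NB]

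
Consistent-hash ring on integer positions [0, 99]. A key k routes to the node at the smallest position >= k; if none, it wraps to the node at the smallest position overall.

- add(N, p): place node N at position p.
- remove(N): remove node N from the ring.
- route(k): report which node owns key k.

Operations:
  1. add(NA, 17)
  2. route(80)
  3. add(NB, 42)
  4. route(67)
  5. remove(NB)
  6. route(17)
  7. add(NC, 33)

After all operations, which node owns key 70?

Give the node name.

Answer: NA

Derivation:
Op 1: add NA@17 -> ring=[17:NA]
Op 2: route key 80: none >= 80, wrap to smallest pos 17 -> NA
Op 3: add NB@42 -> ring=[17:NA,42:NB]
Op 4: route key 67: none >= 67, wrap to smallest pos 17 -> NA
Op 5: remove NB -> ring=[17:NA]
Op 6: route key 17: smallest pos >= 17 is 17 -> NA
Op 7: add NC@33 -> ring=[17:NA,33:NC]
Final route key 70: none >= 70, wrap to smallest pos 17 -> NA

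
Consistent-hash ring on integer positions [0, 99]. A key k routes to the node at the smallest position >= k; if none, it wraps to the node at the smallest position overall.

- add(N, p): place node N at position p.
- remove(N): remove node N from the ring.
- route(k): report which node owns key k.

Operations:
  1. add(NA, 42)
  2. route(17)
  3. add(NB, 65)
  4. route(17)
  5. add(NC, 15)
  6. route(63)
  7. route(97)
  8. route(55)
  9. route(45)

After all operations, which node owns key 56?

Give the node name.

Op 1: add NA@42 -> ring=[42:NA]
Op 2: route key 17: smallest pos >= 17 is 42 -> NA
Op 3: add NB@65 -> ring=[42:NA,65:NB]
Op 4: route key 17: smallest pos >= 17 is 42 -> NA
Op 5: add NC@15 -> ring=[15:NC,42:NA,65:NB]
Op 6: route key 63: smallest pos >= 63 is 65 -> NB
Op 7: route key 97: none >= 97, wrap to smallest pos 15 -> NC
Op 8: route key 55: smallest pos >= 55 is 65 -> NB
Op 9: route key 45: smallest pos >= 45 is 65 -> NB
Final route key 56: smallest pos >= 56 is 65 -> NB

Answer: NB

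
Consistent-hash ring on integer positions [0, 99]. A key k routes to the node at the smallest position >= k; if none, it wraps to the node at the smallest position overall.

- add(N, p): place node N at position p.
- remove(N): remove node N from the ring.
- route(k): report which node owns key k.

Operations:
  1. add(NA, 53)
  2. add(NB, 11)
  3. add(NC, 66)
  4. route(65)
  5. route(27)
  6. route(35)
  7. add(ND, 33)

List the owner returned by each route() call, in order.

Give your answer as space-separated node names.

Op 1: add NA@53 -> ring=[53:NA]
Op 2: add NB@11 -> ring=[11:NB,53:NA]
Op 3: add NC@66 -> ring=[11:NB,53:NA,66:NC]
Op 4: route key 65: smallest pos >= 65 is 66 -> NC
Op 5: route key 27: smallest pos >= 27 is 53 -> NA
Op 6: route key 35: smallest pos >= 35 is 53 -> NA
Op 7: add ND@33 -> ring=[11:NB,33:ND,53:NA,66:NC]

Answer: NC NA NA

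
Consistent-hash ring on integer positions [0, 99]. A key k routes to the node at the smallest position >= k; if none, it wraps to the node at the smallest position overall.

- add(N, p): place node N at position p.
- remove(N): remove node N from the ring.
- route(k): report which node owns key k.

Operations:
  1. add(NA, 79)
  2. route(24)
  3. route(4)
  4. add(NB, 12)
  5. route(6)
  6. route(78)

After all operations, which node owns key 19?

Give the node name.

Op 1: add NA@79 -> ring=[79:NA]
Op 2: route key 24: smallest pos >= 24 is 79 -> NA
Op 3: route key 4: smallest pos >= 4 is 79 -> NA
Op 4: add NB@12 -> ring=[12:NB,79:NA]
Op 5: route key 6: smallest pos >= 6 is 12 -> NB
Op 6: route key 78: smallest pos >= 78 is 79 -> NA
Final route key 19: smallest pos >= 19 is 79 -> NA

Answer: NA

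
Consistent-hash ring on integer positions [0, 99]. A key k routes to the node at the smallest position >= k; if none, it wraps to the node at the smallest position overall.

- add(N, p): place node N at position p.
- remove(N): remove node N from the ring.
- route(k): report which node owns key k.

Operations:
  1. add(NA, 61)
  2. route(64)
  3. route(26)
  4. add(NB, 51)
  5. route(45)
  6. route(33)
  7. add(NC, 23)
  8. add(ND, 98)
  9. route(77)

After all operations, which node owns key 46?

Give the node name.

Answer: NB

Derivation:
Op 1: add NA@61 -> ring=[61:NA]
Op 2: route key 64: none >= 64, wrap to smallest pos 61 -> NA
Op 3: route key 26: smallest pos >= 26 is 61 -> NA
Op 4: add NB@51 -> ring=[51:NB,61:NA]
Op 5: route key 45: smallest pos >= 45 is 51 -> NB
Op 6: route key 33: smallest pos >= 33 is 51 -> NB
Op 7: add NC@23 -> ring=[23:NC,51:NB,61:NA]
Op 8: add ND@98 -> ring=[23:NC,51:NB,61:NA,98:ND]
Op 9: route key 77: smallest pos >= 77 is 98 -> ND
Final route key 46: smallest pos >= 46 is 51 -> NB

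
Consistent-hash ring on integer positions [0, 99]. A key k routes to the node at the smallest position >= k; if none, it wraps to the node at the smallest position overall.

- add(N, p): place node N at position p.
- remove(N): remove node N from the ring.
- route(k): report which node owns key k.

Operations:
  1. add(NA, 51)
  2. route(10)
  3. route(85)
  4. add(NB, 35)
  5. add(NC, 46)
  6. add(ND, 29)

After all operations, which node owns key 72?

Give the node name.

Answer: ND

Derivation:
Op 1: add NA@51 -> ring=[51:NA]
Op 2: route key 10: smallest pos >= 10 is 51 -> NA
Op 3: route key 85: none >= 85, wrap to smallest pos 51 -> NA
Op 4: add NB@35 -> ring=[35:NB,51:NA]
Op 5: add NC@46 -> ring=[35:NB,46:NC,51:NA]
Op 6: add ND@29 -> ring=[29:ND,35:NB,46:NC,51:NA]
Final route key 72: none >= 72, wrap to smallest pos 29 -> ND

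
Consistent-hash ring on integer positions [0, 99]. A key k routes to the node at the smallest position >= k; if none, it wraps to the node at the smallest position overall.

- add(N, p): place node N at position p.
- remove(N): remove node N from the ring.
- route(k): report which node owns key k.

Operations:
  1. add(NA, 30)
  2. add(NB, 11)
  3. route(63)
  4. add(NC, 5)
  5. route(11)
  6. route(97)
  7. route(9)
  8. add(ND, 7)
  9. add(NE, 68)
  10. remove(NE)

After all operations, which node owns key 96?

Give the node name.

Answer: NC

Derivation:
Op 1: add NA@30 -> ring=[30:NA]
Op 2: add NB@11 -> ring=[11:NB,30:NA]
Op 3: route key 63: none >= 63, wrap to smallest pos 11 -> NB
Op 4: add NC@5 -> ring=[5:NC,11:NB,30:NA]
Op 5: route key 11: smallest pos >= 11 is 11 -> NB
Op 6: route key 97: none >= 97, wrap to smallest pos 5 -> NC
Op 7: route key 9: smallest pos >= 9 is 11 -> NB
Op 8: add ND@7 -> ring=[5:NC,7:ND,11:NB,30:NA]
Op 9: add NE@68 -> ring=[5:NC,7:ND,11:NB,30:NA,68:NE]
Op 10: remove NE -> ring=[5:NC,7:ND,11:NB,30:NA]
Final route key 96: none >= 96, wrap to smallest pos 5 -> NC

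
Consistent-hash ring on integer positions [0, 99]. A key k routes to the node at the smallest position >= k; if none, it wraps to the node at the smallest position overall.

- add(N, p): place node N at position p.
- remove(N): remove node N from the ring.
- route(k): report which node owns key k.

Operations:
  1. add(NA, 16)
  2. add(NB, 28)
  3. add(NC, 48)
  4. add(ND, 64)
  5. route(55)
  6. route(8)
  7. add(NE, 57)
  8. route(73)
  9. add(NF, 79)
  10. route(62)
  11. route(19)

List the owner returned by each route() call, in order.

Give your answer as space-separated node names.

Answer: ND NA NA ND NB

Derivation:
Op 1: add NA@16 -> ring=[16:NA]
Op 2: add NB@28 -> ring=[16:NA,28:NB]
Op 3: add NC@48 -> ring=[16:NA,28:NB,48:NC]
Op 4: add ND@64 -> ring=[16:NA,28:NB,48:NC,64:ND]
Op 5: route key 55: smallest pos >= 55 is 64 -> ND
Op 6: route key 8: smallest pos >= 8 is 16 -> NA
Op 7: add NE@57 -> ring=[16:NA,28:NB,48:NC,57:NE,64:ND]
Op 8: route key 73: none >= 73, wrap to smallest pos 16 -> NA
Op 9: add NF@79 -> ring=[16:NA,28:NB,48:NC,57:NE,64:ND,79:NF]
Op 10: route key 62: smallest pos >= 62 is 64 -> ND
Op 11: route key 19: smallest pos >= 19 is 28 -> NB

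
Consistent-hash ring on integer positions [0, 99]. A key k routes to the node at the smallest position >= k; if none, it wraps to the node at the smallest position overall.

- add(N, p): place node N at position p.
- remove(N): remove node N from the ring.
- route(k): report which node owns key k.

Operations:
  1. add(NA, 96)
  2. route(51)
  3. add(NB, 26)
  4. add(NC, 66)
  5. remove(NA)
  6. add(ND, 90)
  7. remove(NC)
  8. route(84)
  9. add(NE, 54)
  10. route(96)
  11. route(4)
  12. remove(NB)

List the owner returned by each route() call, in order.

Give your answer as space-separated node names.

Op 1: add NA@96 -> ring=[96:NA]
Op 2: route key 51: smallest pos >= 51 is 96 -> NA
Op 3: add NB@26 -> ring=[26:NB,96:NA]
Op 4: add NC@66 -> ring=[26:NB,66:NC,96:NA]
Op 5: remove NA -> ring=[26:NB,66:NC]
Op 6: add ND@90 -> ring=[26:NB,66:NC,90:ND]
Op 7: remove NC -> ring=[26:NB,90:ND]
Op 8: route key 84: smallest pos >= 84 is 90 -> ND
Op 9: add NE@54 -> ring=[26:NB,54:NE,90:ND]
Op 10: route key 96: none >= 96, wrap to smallest pos 26 -> NB
Op 11: route key 4: smallest pos >= 4 is 26 -> NB
Op 12: remove NB -> ring=[54:NE,90:ND]

Answer: NA ND NB NB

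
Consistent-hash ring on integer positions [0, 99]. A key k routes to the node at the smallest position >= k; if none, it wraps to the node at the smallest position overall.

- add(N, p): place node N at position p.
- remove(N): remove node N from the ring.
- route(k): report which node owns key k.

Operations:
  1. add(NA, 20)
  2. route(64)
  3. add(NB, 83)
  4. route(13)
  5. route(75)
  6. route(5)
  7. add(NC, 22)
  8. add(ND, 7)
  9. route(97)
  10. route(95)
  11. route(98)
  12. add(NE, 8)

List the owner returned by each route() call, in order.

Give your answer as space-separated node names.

Answer: NA NA NB NA ND ND ND

Derivation:
Op 1: add NA@20 -> ring=[20:NA]
Op 2: route key 64: none >= 64, wrap to smallest pos 20 -> NA
Op 3: add NB@83 -> ring=[20:NA,83:NB]
Op 4: route key 13: smallest pos >= 13 is 20 -> NA
Op 5: route key 75: smallest pos >= 75 is 83 -> NB
Op 6: route key 5: smallest pos >= 5 is 20 -> NA
Op 7: add NC@22 -> ring=[20:NA,22:NC,83:NB]
Op 8: add ND@7 -> ring=[7:ND,20:NA,22:NC,83:NB]
Op 9: route key 97: none >= 97, wrap to smallest pos 7 -> ND
Op 10: route key 95: none >= 95, wrap to smallest pos 7 -> ND
Op 11: route key 98: none >= 98, wrap to smallest pos 7 -> ND
Op 12: add NE@8 -> ring=[7:ND,8:NE,20:NA,22:NC,83:NB]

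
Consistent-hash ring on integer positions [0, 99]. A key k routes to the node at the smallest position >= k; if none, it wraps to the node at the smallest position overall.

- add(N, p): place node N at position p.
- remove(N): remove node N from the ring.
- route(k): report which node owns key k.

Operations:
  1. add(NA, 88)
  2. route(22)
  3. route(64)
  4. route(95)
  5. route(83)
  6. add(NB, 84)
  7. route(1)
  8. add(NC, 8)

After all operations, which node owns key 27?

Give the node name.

Answer: NB

Derivation:
Op 1: add NA@88 -> ring=[88:NA]
Op 2: route key 22: smallest pos >= 22 is 88 -> NA
Op 3: route key 64: smallest pos >= 64 is 88 -> NA
Op 4: route key 95: none >= 95, wrap to smallest pos 88 -> NA
Op 5: route key 83: smallest pos >= 83 is 88 -> NA
Op 6: add NB@84 -> ring=[84:NB,88:NA]
Op 7: route key 1: smallest pos >= 1 is 84 -> NB
Op 8: add NC@8 -> ring=[8:NC,84:NB,88:NA]
Final route key 27: smallest pos >= 27 is 84 -> NB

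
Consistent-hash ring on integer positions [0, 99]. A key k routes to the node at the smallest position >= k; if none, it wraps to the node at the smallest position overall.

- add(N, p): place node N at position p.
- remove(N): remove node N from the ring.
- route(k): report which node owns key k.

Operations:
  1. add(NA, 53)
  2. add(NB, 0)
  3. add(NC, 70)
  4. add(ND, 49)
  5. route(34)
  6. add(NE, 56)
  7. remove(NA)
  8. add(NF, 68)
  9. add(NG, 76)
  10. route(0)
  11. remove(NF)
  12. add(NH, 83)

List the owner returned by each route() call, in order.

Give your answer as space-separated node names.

Answer: ND NB

Derivation:
Op 1: add NA@53 -> ring=[53:NA]
Op 2: add NB@0 -> ring=[0:NB,53:NA]
Op 3: add NC@70 -> ring=[0:NB,53:NA,70:NC]
Op 4: add ND@49 -> ring=[0:NB,49:ND,53:NA,70:NC]
Op 5: route key 34: smallest pos >= 34 is 49 -> ND
Op 6: add NE@56 -> ring=[0:NB,49:ND,53:NA,56:NE,70:NC]
Op 7: remove NA -> ring=[0:NB,49:ND,56:NE,70:NC]
Op 8: add NF@68 -> ring=[0:NB,49:ND,56:NE,68:NF,70:NC]
Op 9: add NG@76 -> ring=[0:NB,49:ND,56:NE,68:NF,70:NC,76:NG]
Op 10: route key 0: smallest pos >= 0 is 0 -> NB
Op 11: remove NF -> ring=[0:NB,49:ND,56:NE,70:NC,76:NG]
Op 12: add NH@83 -> ring=[0:NB,49:ND,56:NE,70:NC,76:NG,83:NH]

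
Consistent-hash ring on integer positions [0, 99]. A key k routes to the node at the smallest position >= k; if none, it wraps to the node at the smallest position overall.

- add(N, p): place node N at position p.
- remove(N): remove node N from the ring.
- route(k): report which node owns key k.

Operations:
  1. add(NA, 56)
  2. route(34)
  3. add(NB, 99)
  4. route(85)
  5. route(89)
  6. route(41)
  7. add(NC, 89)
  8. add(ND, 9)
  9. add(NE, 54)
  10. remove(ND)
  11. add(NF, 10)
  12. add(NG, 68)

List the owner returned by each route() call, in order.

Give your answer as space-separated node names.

Answer: NA NB NB NA

Derivation:
Op 1: add NA@56 -> ring=[56:NA]
Op 2: route key 34: smallest pos >= 34 is 56 -> NA
Op 3: add NB@99 -> ring=[56:NA,99:NB]
Op 4: route key 85: smallest pos >= 85 is 99 -> NB
Op 5: route key 89: smallest pos >= 89 is 99 -> NB
Op 6: route key 41: smallest pos >= 41 is 56 -> NA
Op 7: add NC@89 -> ring=[56:NA,89:NC,99:NB]
Op 8: add ND@9 -> ring=[9:ND,56:NA,89:NC,99:NB]
Op 9: add NE@54 -> ring=[9:ND,54:NE,56:NA,89:NC,99:NB]
Op 10: remove ND -> ring=[54:NE,56:NA,89:NC,99:NB]
Op 11: add NF@10 -> ring=[10:NF,54:NE,56:NA,89:NC,99:NB]
Op 12: add NG@68 -> ring=[10:NF,54:NE,56:NA,68:NG,89:NC,99:NB]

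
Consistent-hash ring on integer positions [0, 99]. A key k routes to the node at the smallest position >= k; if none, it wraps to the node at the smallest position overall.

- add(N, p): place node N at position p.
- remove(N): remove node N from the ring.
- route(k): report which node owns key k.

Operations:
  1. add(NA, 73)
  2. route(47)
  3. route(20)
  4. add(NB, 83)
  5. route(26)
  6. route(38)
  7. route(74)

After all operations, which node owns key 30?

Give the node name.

Op 1: add NA@73 -> ring=[73:NA]
Op 2: route key 47: smallest pos >= 47 is 73 -> NA
Op 3: route key 20: smallest pos >= 20 is 73 -> NA
Op 4: add NB@83 -> ring=[73:NA,83:NB]
Op 5: route key 26: smallest pos >= 26 is 73 -> NA
Op 6: route key 38: smallest pos >= 38 is 73 -> NA
Op 7: route key 74: smallest pos >= 74 is 83 -> NB
Final route key 30: smallest pos >= 30 is 73 -> NA

Answer: NA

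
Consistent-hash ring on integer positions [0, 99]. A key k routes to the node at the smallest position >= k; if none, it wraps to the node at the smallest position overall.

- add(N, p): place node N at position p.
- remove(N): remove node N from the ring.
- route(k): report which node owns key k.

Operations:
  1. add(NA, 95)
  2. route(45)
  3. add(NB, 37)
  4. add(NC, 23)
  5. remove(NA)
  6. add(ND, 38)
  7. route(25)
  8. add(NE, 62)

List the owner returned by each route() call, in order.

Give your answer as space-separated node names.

Op 1: add NA@95 -> ring=[95:NA]
Op 2: route key 45: smallest pos >= 45 is 95 -> NA
Op 3: add NB@37 -> ring=[37:NB,95:NA]
Op 4: add NC@23 -> ring=[23:NC,37:NB,95:NA]
Op 5: remove NA -> ring=[23:NC,37:NB]
Op 6: add ND@38 -> ring=[23:NC,37:NB,38:ND]
Op 7: route key 25: smallest pos >= 25 is 37 -> NB
Op 8: add NE@62 -> ring=[23:NC,37:NB,38:ND,62:NE]

Answer: NA NB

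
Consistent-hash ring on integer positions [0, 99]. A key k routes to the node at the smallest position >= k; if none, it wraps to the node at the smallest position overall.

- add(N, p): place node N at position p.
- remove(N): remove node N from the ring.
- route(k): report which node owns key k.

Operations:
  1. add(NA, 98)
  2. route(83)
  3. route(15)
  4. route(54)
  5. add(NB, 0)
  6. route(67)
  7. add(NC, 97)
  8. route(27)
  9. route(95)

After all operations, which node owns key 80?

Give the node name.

Answer: NC

Derivation:
Op 1: add NA@98 -> ring=[98:NA]
Op 2: route key 83: smallest pos >= 83 is 98 -> NA
Op 3: route key 15: smallest pos >= 15 is 98 -> NA
Op 4: route key 54: smallest pos >= 54 is 98 -> NA
Op 5: add NB@0 -> ring=[0:NB,98:NA]
Op 6: route key 67: smallest pos >= 67 is 98 -> NA
Op 7: add NC@97 -> ring=[0:NB,97:NC,98:NA]
Op 8: route key 27: smallest pos >= 27 is 97 -> NC
Op 9: route key 95: smallest pos >= 95 is 97 -> NC
Final route key 80: smallest pos >= 80 is 97 -> NC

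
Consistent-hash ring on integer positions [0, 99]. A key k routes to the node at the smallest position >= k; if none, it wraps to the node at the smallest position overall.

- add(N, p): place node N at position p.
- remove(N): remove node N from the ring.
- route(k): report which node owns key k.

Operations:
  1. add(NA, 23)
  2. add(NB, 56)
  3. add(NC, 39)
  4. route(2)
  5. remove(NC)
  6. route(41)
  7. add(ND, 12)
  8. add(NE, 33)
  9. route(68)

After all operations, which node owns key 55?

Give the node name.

Answer: NB

Derivation:
Op 1: add NA@23 -> ring=[23:NA]
Op 2: add NB@56 -> ring=[23:NA,56:NB]
Op 3: add NC@39 -> ring=[23:NA,39:NC,56:NB]
Op 4: route key 2: smallest pos >= 2 is 23 -> NA
Op 5: remove NC -> ring=[23:NA,56:NB]
Op 6: route key 41: smallest pos >= 41 is 56 -> NB
Op 7: add ND@12 -> ring=[12:ND,23:NA,56:NB]
Op 8: add NE@33 -> ring=[12:ND,23:NA,33:NE,56:NB]
Op 9: route key 68: none >= 68, wrap to smallest pos 12 -> ND
Final route key 55: smallest pos >= 55 is 56 -> NB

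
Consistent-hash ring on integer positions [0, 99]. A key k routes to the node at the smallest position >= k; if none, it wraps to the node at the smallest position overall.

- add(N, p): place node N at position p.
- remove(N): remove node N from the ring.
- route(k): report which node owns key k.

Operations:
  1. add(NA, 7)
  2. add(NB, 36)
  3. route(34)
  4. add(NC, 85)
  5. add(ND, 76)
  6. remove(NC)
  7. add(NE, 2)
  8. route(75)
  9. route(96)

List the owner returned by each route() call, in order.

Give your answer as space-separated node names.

Op 1: add NA@7 -> ring=[7:NA]
Op 2: add NB@36 -> ring=[7:NA,36:NB]
Op 3: route key 34: smallest pos >= 34 is 36 -> NB
Op 4: add NC@85 -> ring=[7:NA,36:NB,85:NC]
Op 5: add ND@76 -> ring=[7:NA,36:NB,76:ND,85:NC]
Op 6: remove NC -> ring=[7:NA,36:NB,76:ND]
Op 7: add NE@2 -> ring=[2:NE,7:NA,36:NB,76:ND]
Op 8: route key 75: smallest pos >= 75 is 76 -> ND
Op 9: route key 96: none >= 96, wrap to smallest pos 2 -> NE

Answer: NB ND NE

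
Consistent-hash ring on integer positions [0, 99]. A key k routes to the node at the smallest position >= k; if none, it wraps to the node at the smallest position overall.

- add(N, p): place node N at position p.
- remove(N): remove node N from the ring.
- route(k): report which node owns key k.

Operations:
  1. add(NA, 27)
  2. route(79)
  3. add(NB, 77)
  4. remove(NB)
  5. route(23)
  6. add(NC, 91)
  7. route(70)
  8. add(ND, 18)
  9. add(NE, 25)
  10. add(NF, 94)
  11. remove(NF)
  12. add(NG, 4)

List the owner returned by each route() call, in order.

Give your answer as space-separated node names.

Op 1: add NA@27 -> ring=[27:NA]
Op 2: route key 79: none >= 79, wrap to smallest pos 27 -> NA
Op 3: add NB@77 -> ring=[27:NA,77:NB]
Op 4: remove NB -> ring=[27:NA]
Op 5: route key 23: smallest pos >= 23 is 27 -> NA
Op 6: add NC@91 -> ring=[27:NA,91:NC]
Op 7: route key 70: smallest pos >= 70 is 91 -> NC
Op 8: add ND@18 -> ring=[18:ND,27:NA,91:NC]
Op 9: add NE@25 -> ring=[18:ND,25:NE,27:NA,91:NC]
Op 10: add NF@94 -> ring=[18:ND,25:NE,27:NA,91:NC,94:NF]
Op 11: remove NF -> ring=[18:ND,25:NE,27:NA,91:NC]
Op 12: add NG@4 -> ring=[4:NG,18:ND,25:NE,27:NA,91:NC]

Answer: NA NA NC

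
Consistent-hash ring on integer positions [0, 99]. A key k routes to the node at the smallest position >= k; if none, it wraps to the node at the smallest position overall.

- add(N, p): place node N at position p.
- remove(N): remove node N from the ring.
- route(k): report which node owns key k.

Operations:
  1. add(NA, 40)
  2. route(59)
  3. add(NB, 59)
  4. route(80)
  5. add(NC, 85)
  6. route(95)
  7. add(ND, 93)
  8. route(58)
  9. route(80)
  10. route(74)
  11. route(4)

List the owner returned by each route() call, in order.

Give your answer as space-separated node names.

Op 1: add NA@40 -> ring=[40:NA]
Op 2: route key 59: none >= 59, wrap to smallest pos 40 -> NA
Op 3: add NB@59 -> ring=[40:NA,59:NB]
Op 4: route key 80: none >= 80, wrap to smallest pos 40 -> NA
Op 5: add NC@85 -> ring=[40:NA,59:NB,85:NC]
Op 6: route key 95: none >= 95, wrap to smallest pos 40 -> NA
Op 7: add ND@93 -> ring=[40:NA,59:NB,85:NC,93:ND]
Op 8: route key 58: smallest pos >= 58 is 59 -> NB
Op 9: route key 80: smallest pos >= 80 is 85 -> NC
Op 10: route key 74: smallest pos >= 74 is 85 -> NC
Op 11: route key 4: smallest pos >= 4 is 40 -> NA

Answer: NA NA NA NB NC NC NA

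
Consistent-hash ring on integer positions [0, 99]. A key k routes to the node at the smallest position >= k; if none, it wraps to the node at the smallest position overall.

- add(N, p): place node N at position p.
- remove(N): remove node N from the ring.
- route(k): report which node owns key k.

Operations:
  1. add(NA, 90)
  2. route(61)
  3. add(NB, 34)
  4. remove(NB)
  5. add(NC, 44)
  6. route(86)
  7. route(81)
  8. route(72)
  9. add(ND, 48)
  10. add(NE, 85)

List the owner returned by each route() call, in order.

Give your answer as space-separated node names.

Answer: NA NA NA NA

Derivation:
Op 1: add NA@90 -> ring=[90:NA]
Op 2: route key 61: smallest pos >= 61 is 90 -> NA
Op 3: add NB@34 -> ring=[34:NB,90:NA]
Op 4: remove NB -> ring=[90:NA]
Op 5: add NC@44 -> ring=[44:NC,90:NA]
Op 6: route key 86: smallest pos >= 86 is 90 -> NA
Op 7: route key 81: smallest pos >= 81 is 90 -> NA
Op 8: route key 72: smallest pos >= 72 is 90 -> NA
Op 9: add ND@48 -> ring=[44:NC,48:ND,90:NA]
Op 10: add NE@85 -> ring=[44:NC,48:ND,85:NE,90:NA]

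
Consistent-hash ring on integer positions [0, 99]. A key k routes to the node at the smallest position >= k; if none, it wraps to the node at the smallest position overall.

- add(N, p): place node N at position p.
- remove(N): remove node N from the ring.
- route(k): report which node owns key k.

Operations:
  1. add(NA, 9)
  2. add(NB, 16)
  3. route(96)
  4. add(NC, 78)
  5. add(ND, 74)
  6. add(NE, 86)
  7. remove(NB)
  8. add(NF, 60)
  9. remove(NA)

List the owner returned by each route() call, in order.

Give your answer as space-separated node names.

Answer: NA

Derivation:
Op 1: add NA@9 -> ring=[9:NA]
Op 2: add NB@16 -> ring=[9:NA,16:NB]
Op 3: route key 96: none >= 96, wrap to smallest pos 9 -> NA
Op 4: add NC@78 -> ring=[9:NA,16:NB,78:NC]
Op 5: add ND@74 -> ring=[9:NA,16:NB,74:ND,78:NC]
Op 6: add NE@86 -> ring=[9:NA,16:NB,74:ND,78:NC,86:NE]
Op 7: remove NB -> ring=[9:NA,74:ND,78:NC,86:NE]
Op 8: add NF@60 -> ring=[9:NA,60:NF,74:ND,78:NC,86:NE]
Op 9: remove NA -> ring=[60:NF,74:ND,78:NC,86:NE]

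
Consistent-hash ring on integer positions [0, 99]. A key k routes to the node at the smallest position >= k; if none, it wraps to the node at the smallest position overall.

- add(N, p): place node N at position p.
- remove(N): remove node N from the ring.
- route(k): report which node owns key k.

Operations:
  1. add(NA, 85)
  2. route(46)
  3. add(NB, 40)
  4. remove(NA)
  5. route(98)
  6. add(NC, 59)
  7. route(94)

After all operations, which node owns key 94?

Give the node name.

Op 1: add NA@85 -> ring=[85:NA]
Op 2: route key 46: smallest pos >= 46 is 85 -> NA
Op 3: add NB@40 -> ring=[40:NB,85:NA]
Op 4: remove NA -> ring=[40:NB]
Op 5: route key 98: none >= 98, wrap to smallest pos 40 -> NB
Op 6: add NC@59 -> ring=[40:NB,59:NC]
Op 7: route key 94: none >= 94, wrap to smallest pos 40 -> NB
Final route key 94: none >= 94, wrap to smallest pos 40 -> NB

Answer: NB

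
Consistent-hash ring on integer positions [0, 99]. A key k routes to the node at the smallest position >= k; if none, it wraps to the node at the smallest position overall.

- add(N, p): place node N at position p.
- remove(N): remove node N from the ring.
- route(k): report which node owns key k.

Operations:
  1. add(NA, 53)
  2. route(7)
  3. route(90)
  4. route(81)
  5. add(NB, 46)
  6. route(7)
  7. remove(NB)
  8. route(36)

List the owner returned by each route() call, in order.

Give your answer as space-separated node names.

Answer: NA NA NA NB NA

Derivation:
Op 1: add NA@53 -> ring=[53:NA]
Op 2: route key 7: smallest pos >= 7 is 53 -> NA
Op 3: route key 90: none >= 90, wrap to smallest pos 53 -> NA
Op 4: route key 81: none >= 81, wrap to smallest pos 53 -> NA
Op 5: add NB@46 -> ring=[46:NB,53:NA]
Op 6: route key 7: smallest pos >= 7 is 46 -> NB
Op 7: remove NB -> ring=[53:NA]
Op 8: route key 36: smallest pos >= 36 is 53 -> NA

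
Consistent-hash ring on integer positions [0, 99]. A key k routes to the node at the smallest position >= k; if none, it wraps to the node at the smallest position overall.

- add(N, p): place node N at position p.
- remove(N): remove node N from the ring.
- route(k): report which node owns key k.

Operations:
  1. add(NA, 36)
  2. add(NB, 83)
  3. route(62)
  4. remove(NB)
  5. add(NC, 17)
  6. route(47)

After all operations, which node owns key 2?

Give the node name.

Answer: NC

Derivation:
Op 1: add NA@36 -> ring=[36:NA]
Op 2: add NB@83 -> ring=[36:NA,83:NB]
Op 3: route key 62: smallest pos >= 62 is 83 -> NB
Op 4: remove NB -> ring=[36:NA]
Op 5: add NC@17 -> ring=[17:NC,36:NA]
Op 6: route key 47: none >= 47, wrap to smallest pos 17 -> NC
Final route key 2: smallest pos >= 2 is 17 -> NC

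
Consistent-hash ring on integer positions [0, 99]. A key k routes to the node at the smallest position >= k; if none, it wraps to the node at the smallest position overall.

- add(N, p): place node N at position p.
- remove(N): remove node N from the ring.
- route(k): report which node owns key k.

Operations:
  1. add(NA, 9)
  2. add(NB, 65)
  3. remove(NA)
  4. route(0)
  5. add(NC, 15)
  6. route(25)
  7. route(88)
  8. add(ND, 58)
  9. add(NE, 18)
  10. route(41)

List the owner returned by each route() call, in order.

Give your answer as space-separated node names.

Answer: NB NB NC ND

Derivation:
Op 1: add NA@9 -> ring=[9:NA]
Op 2: add NB@65 -> ring=[9:NA,65:NB]
Op 3: remove NA -> ring=[65:NB]
Op 4: route key 0: smallest pos >= 0 is 65 -> NB
Op 5: add NC@15 -> ring=[15:NC,65:NB]
Op 6: route key 25: smallest pos >= 25 is 65 -> NB
Op 7: route key 88: none >= 88, wrap to smallest pos 15 -> NC
Op 8: add ND@58 -> ring=[15:NC,58:ND,65:NB]
Op 9: add NE@18 -> ring=[15:NC,18:NE,58:ND,65:NB]
Op 10: route key 41: smallest pos >= 41 is 58 -> ND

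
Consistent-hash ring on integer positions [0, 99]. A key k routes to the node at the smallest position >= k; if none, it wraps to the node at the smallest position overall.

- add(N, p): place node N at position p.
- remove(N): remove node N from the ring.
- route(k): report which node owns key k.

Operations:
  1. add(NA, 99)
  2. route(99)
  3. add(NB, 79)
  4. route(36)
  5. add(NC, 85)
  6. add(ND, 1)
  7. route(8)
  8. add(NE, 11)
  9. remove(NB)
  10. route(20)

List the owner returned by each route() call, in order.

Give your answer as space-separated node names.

Op 1: add NA@99 -> ring=[99:NA]
Op 2: route key 99: smallest pos >= 99 is 99 -> NA
Op 3: add NB@79 -> ring=[79:NB,99:NA]
Op 4: route key 36: smallest pos >= 36 is 79 -> NB
Op 5: add NC@85 -> ring=[79:NB,85:NC,99:NA]
Op 6: add ND@1 -> ring=[1:ND,79:NB,85:NC,99:NA]
Op 7: route key 8: smallest pos >= 8 is 79 -> NB
Op 8: add NE@11 -> ring=[1:ND,11:NE,79:NB,85:NC,99:NA]
Op 9: remove NB -> ring=[1:ND,11:NE,85:NC,99:NA]
Op 10: route key 20: smallest pos >= 20 is 85 -> NC

Answer: NA NB NB NC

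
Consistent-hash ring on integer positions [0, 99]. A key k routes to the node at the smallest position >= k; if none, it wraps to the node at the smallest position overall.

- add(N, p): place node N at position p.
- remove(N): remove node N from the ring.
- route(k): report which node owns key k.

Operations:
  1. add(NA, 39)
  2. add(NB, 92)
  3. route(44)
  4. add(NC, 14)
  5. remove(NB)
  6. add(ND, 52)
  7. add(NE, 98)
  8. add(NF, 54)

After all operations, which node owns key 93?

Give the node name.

Answer: NE

Derivation:
Op 1: add NA@39 -> ring=[39:NA]
Op 2: add NB@92 -> ring=[39:NA,92:NB]
Op 3: route key 44: smallest pos >= 44 is 92 -> NB
Op 4: add NC@14 -> ring=[14:NC,39:NA,92:NB]
Op 5: remove NB -> ring=[14:NC,39:NA]
Op 6: add ND@52 -> ring=[14:NC,39:NA,52:ND]
Op 7: add NE@98 -> ring=[14:NC,39:NA,52:ND,98:NE]
Op 8: add NF@54 -> ring=[14:NC,39:NA,52:ND,54:NF,98:NE]
Final route key 93: smallest pos >= 93 is 98 -> NE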